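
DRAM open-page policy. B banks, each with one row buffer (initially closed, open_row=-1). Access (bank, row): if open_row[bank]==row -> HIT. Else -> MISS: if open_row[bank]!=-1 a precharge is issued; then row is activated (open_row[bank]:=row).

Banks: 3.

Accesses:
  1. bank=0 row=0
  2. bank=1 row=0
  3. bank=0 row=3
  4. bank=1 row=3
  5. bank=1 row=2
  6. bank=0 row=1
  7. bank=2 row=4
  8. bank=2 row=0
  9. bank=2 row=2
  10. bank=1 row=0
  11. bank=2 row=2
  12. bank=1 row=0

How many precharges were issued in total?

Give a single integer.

Answer: 7

Derivation:
Acc 1: bank0 row0 -> MISS (open row0); precharges=0
Acc 2: bank1 row0 -> MISS (open row0); precharges=0
Acc 3: bank0 row3 -> MISS (open row3); precharges=1
Acc 4: bank1 row3 -> MISS (open row3); precharges=2
Acc 5: bank1 row2 -> MISS (open row2); precharges=3
Acc 6: bank0 row1 -> MISS (open row1); precharges=4
Acc 7: bank2 row4 -> MISS (open row4); precharges=4
Acc 8: bank2 row0 -> MISS (open row0); precharges=5
Acc 9: bank2 row2 -> MISS (open row2); precharges=6
Acc 10: bank1 row0 -> MISS (open row0); precharges=7
Acc 11: bank2 row2 -> HIT
Acc 12: bank1 row0 -> HIT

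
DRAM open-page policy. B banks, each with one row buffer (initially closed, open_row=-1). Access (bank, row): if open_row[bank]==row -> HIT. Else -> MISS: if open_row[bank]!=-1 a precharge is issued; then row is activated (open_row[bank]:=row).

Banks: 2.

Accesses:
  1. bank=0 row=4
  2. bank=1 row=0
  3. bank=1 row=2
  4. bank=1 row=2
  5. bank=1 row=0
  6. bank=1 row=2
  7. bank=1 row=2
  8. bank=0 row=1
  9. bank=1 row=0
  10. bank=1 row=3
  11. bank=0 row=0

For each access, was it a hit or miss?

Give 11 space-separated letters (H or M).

Acc 1: bank0 row4 -> MISS (open row4); precharges=0
Acc 2: bank1 row0 -> MISS (open row0); precharges=0
Acc 3: bank1 row2 -> MISS (open row2); precharges=1
Acc 4: bank1 row2 -> HIT
Acc 5: bank1 row0 -> MISS (open row0); precharges=2
Acc 6: bank1 row2 -> MISS (open row2); precharges=3
Acc 7: bank1 row2 -> HIT
Acc 8: bank0 row1 -> MISS (open row1); precharges=4
Acc 9: bank1 row0 -> MISS (open row0); precharges=5
Acc 10: bank1 row3 -> MISS (open row3); precharges=6
Acc 11: bank0 row0 -> MISS (open row0); precharges=7

Answer: M M M H M M H M M M M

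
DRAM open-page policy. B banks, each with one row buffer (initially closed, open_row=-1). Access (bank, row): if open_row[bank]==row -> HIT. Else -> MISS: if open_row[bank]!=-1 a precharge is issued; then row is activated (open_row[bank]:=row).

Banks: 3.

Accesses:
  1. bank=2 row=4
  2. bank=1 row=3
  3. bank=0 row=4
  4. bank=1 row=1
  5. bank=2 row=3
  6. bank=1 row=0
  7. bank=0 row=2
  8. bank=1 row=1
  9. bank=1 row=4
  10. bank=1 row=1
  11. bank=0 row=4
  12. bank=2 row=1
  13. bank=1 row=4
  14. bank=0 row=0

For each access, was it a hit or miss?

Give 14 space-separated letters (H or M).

Answer: M M M M M M M M M M M M M M

Derivation:
Acc 1: bank2 row4 -> MISS (open row4); precharges=0
Acc 2: bank1 row3 -> MISS (open row3); precharges=0
Acc 3: bank0 row4 -> MISS (open row4); precharges=0
Acc 4: bank1 row1 -> MISS (open row1); precharges=1
Acc 5: bank2 row3 -> MISS (open row3); precharges=2
Acc 6: bank1 row0 -> MISS (open row0); precharges=3
Acc 7: bank0 row2 -> MISS (open row2); precharges=4
Acc 8: bank1 row1 -> MISS (open row1); precharges=5
Acc 9: bank1 row4 -> MISS (open row4); precharges=6
Acc 10: bank1 row1 -> MISS (open row1); precharges=7
Acc 11: bank0 row4 -> MISS (open row4); precharges=8
Acc 12: bank2 row1 -> MISS (open row1); precharges=9
Acc 13: bank1 row4 -> MISS (open row4); precharges=10
Acc 14: bank0 row0 -> MISS (open row0); precharges=11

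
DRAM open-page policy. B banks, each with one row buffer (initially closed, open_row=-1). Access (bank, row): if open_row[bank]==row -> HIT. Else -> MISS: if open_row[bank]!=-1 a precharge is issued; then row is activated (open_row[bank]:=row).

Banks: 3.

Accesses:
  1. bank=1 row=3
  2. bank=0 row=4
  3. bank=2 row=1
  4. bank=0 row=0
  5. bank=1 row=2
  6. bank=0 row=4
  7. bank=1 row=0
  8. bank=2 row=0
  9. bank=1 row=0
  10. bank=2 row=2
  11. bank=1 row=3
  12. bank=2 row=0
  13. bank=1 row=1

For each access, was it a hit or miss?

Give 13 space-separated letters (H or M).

Answer: M M M M M M M M H M M M M

Derivation:
Acc 1: bank1 row3 -> MISS (open row3); precharges=0
Acc 2: bank0 row4 -> MISS (open row4); precharges=0
Acc 3: bank2 row1 -> MISS (open row1); precharges=0
Acc 4: bank0 row0 -> MISS (open row0); precharges=1
Acc 5: bank1 row2 -> MISS (open row2); precharges=2
Acc 6: bank0 row4 -> MISS (open row4); precharges=3
Acc 7: bank1 row0 -> MISS (open row0); precharges=4
Acc 8: bank2 row0 -> MISS (open row0); precharges=5
Acc 9: bank1 row0 -> HIT
Acc 10: bank2 row2 -> MISS (open row2); precharges=6
Acc 11: bank1 row3 -> MISS (open row3); precharges=7
Acc 12: bank2 row0 -> MISS (open row0); precharges=8
Acc 13: bank1 row1 -> MISS (open row1); precharges=9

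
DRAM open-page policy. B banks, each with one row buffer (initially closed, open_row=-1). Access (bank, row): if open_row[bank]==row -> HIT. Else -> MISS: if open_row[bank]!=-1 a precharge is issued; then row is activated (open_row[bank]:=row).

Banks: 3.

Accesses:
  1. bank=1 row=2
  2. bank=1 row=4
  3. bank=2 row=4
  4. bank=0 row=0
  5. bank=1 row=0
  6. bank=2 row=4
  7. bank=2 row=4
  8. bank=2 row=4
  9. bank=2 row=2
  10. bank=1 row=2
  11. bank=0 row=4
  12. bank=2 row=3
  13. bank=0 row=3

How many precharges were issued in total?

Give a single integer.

Acc 1: bank1 row2 -> MISS (open row2); precharges=0
Acc 2: bank1 row4 -> MISS (open row4); precharges=1
Acc 3: bank2 row4 -> MISS (open row4); precharges=1
Acc 4: bank0 row0 -> MISS (open row0); precharges=1
Acc 5: bank1 row0 -> MISS (open row0); precharges=2
Acc 6: bank2 row4 -> HIT
Acc 7: bank2 row4 -> HIT
Acc 8: bank2 row4 -> HIT
Acc 9: bank2 row2 -> MISS (open row2); precharges=3
Acc 10: bank1 row2 -> MISS (open row2); precharges=4
Acc 11: bank0 row4 -> MISS (open row4); precharges=5
Acc 12: bank2 row3 -> MISS (open row3); precharges=6
Acc 13: bank0 row3 -> MISS (open row3); precharges=7

Answer: 7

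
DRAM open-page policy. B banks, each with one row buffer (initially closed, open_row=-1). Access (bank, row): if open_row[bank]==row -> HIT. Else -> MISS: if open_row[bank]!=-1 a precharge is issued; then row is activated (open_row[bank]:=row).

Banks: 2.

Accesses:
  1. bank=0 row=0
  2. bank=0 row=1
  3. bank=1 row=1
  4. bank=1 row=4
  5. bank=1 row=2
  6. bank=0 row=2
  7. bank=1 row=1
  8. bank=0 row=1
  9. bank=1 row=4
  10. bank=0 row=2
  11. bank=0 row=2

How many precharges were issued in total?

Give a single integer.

Acc 1: bank0 row0 -> MISS (open row0); precharges=0
Acc 2: bank0 row1 -> MISS (open row1); precharges=1
Acc 3: bank1 row1 -> MISS (open row1); precharges=1
Acc 4: bank1 row4 -> MISS (open row4); precharges=2
Acc 5: bank1 row2 -> MISS (open row2); precharges=3
Acc 6: bank0 row2 -> MISS (open row2); precharges=4
Acc 7: bank1 row1 -> MISS (open row1); precharges=5
Acc 8: bank0 row1 -> MISS (open row1); precharges=6
Acc 9: bank1 row4 -> MISS (open row4); precharges=7
Acc 10: bank0 row2 -> MISS (open row2); precharges=8
Acc 11: bank0 row2 -> HIT

Answer: 8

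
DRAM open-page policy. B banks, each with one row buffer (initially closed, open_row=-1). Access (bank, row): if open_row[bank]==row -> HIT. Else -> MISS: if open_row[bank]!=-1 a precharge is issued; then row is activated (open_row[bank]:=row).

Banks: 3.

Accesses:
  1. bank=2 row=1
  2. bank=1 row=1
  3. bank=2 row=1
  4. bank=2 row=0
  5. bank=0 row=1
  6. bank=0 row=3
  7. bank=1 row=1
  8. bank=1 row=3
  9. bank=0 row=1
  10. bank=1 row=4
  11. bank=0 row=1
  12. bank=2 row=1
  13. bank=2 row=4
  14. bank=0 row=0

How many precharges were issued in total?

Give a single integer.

Answer: 8

Derivation:
Acc 1: bank2 row1 -> MISS (open row1); precharges=0
Acc 2: bank1 row1 -> MISS (open row1); precharges=0
Acc 3: bank2 row1 -> HIT
Acc 4: bank2 row0 -> MISS (open row0); precharges=1
Acc 5: bank0 row1 -> MISS (open row1); precharges=1
Acc 6: bank0 row3 -> MISS (open row3); precharges=2
Acc 7: bank1 row1 -> HIT
Acc 8: bank1 row3 -> MISS (open row3); precharges=3
Acc 9: bank0 row1 -> MISS (open row1); precharges=4
Acc 10: bank1 row4 -> MISS (open row4); precharges=5
Acc 11: bank0 row1 -> HIT
Acc 12: bank2 row1 -> MISS (open row1); precharges=6
Acc 13: bank2 row4 -> MISS (open row4); precharges=7
Acc 14: bank0 row0 -> MISS (open row0); precharges=8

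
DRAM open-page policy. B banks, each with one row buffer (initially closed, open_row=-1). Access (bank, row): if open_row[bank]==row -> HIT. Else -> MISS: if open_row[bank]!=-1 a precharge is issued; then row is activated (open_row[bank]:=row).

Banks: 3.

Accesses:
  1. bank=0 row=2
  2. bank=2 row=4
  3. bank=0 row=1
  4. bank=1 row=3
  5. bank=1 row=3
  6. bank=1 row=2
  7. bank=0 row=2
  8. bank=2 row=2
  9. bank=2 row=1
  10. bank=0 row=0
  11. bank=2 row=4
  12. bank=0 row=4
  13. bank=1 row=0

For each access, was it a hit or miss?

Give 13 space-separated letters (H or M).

Answer: M M M M H M M M M M M M M

Derivation:
Acc 1: bank0 row2 -> MISS (open row2); precharges=0
Acc 2: bank2 row4 -> MISS (open row4); precharges=0
Acc 3: bank0 row1 -> MISS (open row1); precharges=1
Acc 4: bank1 row3 -> MISS (open row3); precharges=1
Acc 5: bank1 row3 -> HIT
Acc 6: bank1 row2 -> MISS (open row2); precharges=2
Acc 7: bank0 row2 -> MISS (open row2); precharges=3
Acc 8: bank2 row2 -> MISS (open row2); precharges=4
Acc 9: bank2 row1 -> MISS (open row1); precharges=5
Acc 10: bank0 row0 -> MISS (open row0); precharges=6
Acc 11: bank2 row4 -> MISS (open row4); precharges=7
Acc 12: bank0 row4 -> MISS (open row4); precharges=8
Acc 13: bank1 row0 -> MISS (open row0); precharges=9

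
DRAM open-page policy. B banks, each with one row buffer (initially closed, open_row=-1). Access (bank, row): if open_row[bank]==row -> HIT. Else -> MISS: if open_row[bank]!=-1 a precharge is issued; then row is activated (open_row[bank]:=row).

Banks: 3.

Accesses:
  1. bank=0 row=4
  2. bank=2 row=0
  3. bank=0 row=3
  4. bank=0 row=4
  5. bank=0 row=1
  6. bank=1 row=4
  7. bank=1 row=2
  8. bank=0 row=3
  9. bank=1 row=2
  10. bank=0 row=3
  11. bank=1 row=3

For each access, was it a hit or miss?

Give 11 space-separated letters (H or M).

Answer: M M M M M M M M H H M

Derivation:
Acc 1: bank0 row4 -> MISS (open row4); precharges=0
Acc 2: bank2 row0 -> MISS (open row0); precharges=0
Acc 3: bank0 row3 -> MISS (open row3); precharges=1
Acc 4: bank0 row4 -> MISS (open row4); precharges=2
Acc 5: bank0 row1 -> MISS (open row1); precharges=3
Acc 6: bank1 row4 -> MISS (open row4); precharges=3
Acc 7: bank1 row2 -> MISS (open row2); precharges=4
Acc 8: bank0 row3 -> MISS (open row3); precharges=5
Acc 9: bank1 row2 -> HIT
Acc 10: bank0 row3 -> HIT
Acc 11: bank1 row3 -> MISS (open row3); precharges=6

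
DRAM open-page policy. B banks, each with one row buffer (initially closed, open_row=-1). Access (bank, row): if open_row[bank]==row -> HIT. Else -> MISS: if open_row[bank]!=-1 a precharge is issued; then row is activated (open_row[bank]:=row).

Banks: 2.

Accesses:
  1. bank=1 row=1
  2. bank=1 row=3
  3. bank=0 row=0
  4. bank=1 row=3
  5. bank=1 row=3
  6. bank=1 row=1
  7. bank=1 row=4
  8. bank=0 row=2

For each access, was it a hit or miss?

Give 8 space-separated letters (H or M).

Answer: M M M H H M M M

Derivation:
Acc 1: bank1 row1 -> MISS (open row1); precharges=0
Acc 2: bank1 row3 -> MISS (open row3); precharges=1
Acc 3: bank0 row0 -> MISS (open row0); precharges=1
Acc 4: bank1 row3 -> HIT
Acc 5: bank1 row3 -> HIT
Acc 6: bank1 row1 -> MISS (open row1); precharges=2
Acc 7: bank1 row4 -> MISS (open row4); precharges=3
Acc 8: bank0 row2 -> MISS (open row2); precharges=4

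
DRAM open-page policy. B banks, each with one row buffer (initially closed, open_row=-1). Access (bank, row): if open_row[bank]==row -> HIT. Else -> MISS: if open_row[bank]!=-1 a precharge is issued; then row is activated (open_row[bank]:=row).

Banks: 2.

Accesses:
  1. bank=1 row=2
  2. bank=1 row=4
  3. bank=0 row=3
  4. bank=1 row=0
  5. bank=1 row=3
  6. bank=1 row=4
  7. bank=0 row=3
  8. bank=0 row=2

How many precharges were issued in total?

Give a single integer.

Acc 1: bank1 row2 -> MISS (open row2); precharges=0
Acc 2: bank1 row4 -> MISS (open row4); precharges=1
Acc 3: bank0 row3 -> MISS (open row3); precharges=1
Acc 4: bank1 row0 -> MISS (open row0); precharges=2
Acc 5: bank1 row3 -> MISS (open row3); precharges=3
Acc 6: bank1 row4 -> MISS (open row4); precharges=4
Acc 7: bank0 row3 -> HIT
Acc 8: bank0 row2 -> MISS (open row2); precharges=5

Answer: 5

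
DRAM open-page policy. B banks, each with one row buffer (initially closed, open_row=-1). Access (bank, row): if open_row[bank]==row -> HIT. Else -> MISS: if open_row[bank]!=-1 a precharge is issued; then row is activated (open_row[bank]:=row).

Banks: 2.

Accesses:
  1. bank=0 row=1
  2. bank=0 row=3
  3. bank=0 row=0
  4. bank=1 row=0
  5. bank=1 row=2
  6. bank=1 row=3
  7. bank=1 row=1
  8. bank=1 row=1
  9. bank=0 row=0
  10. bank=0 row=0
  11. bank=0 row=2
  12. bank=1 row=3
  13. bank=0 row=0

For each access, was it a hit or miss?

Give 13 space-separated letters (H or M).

Acc 1: bank0 row1 -> MISS (open row1); precharges=0
Acc 2: bank0 row3 -> MISS (open row3); precharges=1
Acc 3: bank0 row0 -> MISS (open row0); precharges=2
Acc 4: bank1 row0 -> MISS (open row0); precharges=2
Acc 5: bank1 row2 -> MISS (open row2); precharges=3
Acc 6: bank1 row3 -> MISS (open row3); precharges=4
Acc 7: bank1 row1 -> MISS (open row1); precharges=5
Acc 8: bank1 row1 -> HIT
Acc 9: bank0 row0 -> HIT
Acc 10: bank0 row0 -> HIT
Acc 11: bank0 row2 -> MISS (open row2); precharges=6
Acc 12: bank1 row3 -> MISS (open row3); precharges=7
Acc 13: bank0 row0 -> MISS (open row0); precharges=8

Answer: M M M M M M M H H H M M M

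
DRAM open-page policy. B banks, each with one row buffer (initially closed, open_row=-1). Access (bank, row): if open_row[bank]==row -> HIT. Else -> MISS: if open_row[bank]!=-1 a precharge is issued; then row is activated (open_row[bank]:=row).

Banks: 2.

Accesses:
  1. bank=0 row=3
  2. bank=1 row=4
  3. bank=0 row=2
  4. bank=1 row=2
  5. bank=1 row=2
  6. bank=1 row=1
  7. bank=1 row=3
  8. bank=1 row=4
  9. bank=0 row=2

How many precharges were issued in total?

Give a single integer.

Answer: 5

Derivation:
Acc 1: bank0 row3 -> MISS (open row3); precharges=0
Acc 2: bank1 row4 -> MISS (open row4); precharges=0
Acc 3: bank0 row2 -> MISS (open row2); precharges=1
Acc 4: bank1 row2 -> MISS (open row2); precharges=2
Acc 5: bank1 row2 -> HIT
Acc 6: bank1 row1 -> MISS (open row1); precharges=3
Acc 7: bank1 row3 -> MISS (open row3); precharges=4
Acc 8: bank1 row4 -> MISS (open row4); precharges=5
Acc 9: bank0 row2 -> HIT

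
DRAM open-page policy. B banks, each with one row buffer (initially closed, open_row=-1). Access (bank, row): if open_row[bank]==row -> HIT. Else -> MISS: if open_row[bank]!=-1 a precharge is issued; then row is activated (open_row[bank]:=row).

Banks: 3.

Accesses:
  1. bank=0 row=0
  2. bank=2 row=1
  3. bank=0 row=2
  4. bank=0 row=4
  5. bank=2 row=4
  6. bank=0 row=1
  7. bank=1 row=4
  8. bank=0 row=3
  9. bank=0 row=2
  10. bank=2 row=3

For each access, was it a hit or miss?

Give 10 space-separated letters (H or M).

Acc 1: bank0 row0 -> MISS (open row0); precharges=0
Acc 2: bank2 row1 -> MISS (open row1); precharges=0
Acc 3: bank0 row2 -> MISS (open row2); precharges=1
Acc 4: bank0 row4 -> MISS (open row4); precharges=2
Acc 5: bank2 row4 -> MISS (open row4); precharges=3
Acc 6: bank0 row1 -> MISS (open row1); precharges=4
Acc 7: bank1 row4 -> MISS (open row4); precharges=4
Acc 8: bank0 row3 -> MISS (open row3); precharges=5
Acc 9: bank0 row2 -> MISS (open row2); precharges=6
Acc 10: bank2 row3 -> MISS (open row3); precharges=7

Answer: M M M M M M M M M M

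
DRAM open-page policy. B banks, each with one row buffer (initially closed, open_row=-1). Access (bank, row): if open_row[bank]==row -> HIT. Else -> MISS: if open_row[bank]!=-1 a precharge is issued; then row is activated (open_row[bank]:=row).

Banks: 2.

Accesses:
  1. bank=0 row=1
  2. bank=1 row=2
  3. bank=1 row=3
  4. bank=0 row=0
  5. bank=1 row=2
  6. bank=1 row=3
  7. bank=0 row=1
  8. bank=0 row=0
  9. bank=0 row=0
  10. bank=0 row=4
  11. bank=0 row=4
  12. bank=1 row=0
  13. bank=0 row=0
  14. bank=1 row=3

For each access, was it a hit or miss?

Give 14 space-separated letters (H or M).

Answer: M M M M M M M M H M H M M M

Derivation:
Acc 1: bank0 row1 -> MISS (open row1); precharges=0
Acc 2: bank1 row2 -> MISS (open row2); precharges=0
Acc 3: bank1 row3 -> MISS (open row3); precharges=1
Acc 4: bank0 row0 -> MISS (open row0); precharges=2
Acc 5: bank1 row2 -> MISS (open row2); precharges=3
Acc 6: bank1 row3 -> MISS (open row3); precharges=4
Acc 7: bank0 row1 -> MISS (open row1); precharges=5
Acc 8: bank0 row0 -> MISS (open row0); precharges=6
Acc 9: bank0 row0 -> HIT
Acc 10: bank0 row4 -> MISS (open row4); precharges=7
Acc 11: bank0 row4 -> HIT
Acc 12: bank1 row0 -> MISS (open row0); precharges=8
Acc 13: bank0 row0 -> MISS (open row0); precharges=9
Acc 14: bank1 row3 -> MISS (open row3); precharges=10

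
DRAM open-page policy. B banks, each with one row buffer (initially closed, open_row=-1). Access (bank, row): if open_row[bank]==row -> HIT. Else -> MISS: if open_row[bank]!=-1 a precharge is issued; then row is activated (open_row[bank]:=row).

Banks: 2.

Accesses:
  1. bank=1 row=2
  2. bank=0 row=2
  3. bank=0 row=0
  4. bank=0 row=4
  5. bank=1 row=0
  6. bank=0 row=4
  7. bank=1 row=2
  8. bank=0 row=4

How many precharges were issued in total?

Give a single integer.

Acc 1: bank1 row2 -> MISS (open row2); precharges=0
Acc 2: bank0 row2 -> MISS (open row2); precharges=0
Acc 3: bank0 row0 -> MISS (open row0); precharges=1
Acc 4: bank0 row4 -> MISS (open row4); precharges=2
Acc 5: bank1 row0 -> MISS (open row0); precharges=3
Acc 6: bank0 row4 -> HIT
Acc 7: bank1 row2 -> MISS (open row2); precharges=4
Acc 8: bank0 row4 -> HIT

Answer: 4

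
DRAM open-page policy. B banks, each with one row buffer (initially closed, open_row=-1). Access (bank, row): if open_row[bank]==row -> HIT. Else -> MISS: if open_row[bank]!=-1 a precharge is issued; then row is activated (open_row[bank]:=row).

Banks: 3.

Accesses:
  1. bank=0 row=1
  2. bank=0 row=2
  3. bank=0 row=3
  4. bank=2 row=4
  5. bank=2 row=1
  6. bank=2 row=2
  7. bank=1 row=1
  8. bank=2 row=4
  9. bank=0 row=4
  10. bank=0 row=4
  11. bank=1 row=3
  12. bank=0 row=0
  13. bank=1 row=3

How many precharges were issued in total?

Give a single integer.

Acc 1: bank0 row1 -> MISS (open row1); precharges=0
Acc 2: bank0 row2 -> MISS (open row2); precharges=1
Acc 3: bank0 row3 -> MISS (open row3); precharges=2
Acc 4: bank2 row4 -> MISS (open row4); precharges=2
Acc 5: bank2 row1 -> MISS (open row1); precharges=3
Acc 6: bank2 row2 -> MISS (open row2); precharges=4
Acc 7: bank1 row1 -> MISS (open row1); precharges=4
Acc 8: bank2 row4 -> MISS (open row4); precharges=5
Acc 9: bank0 row4 -> MISS (open row4); precharges=6
Acc 10: bank0 row4 -> HIT
Acc 11: bank1 row3 -> MISS (open row3); precharges=7
Acc 12: bank0 row0 -> MISS (open row0); precharges=8
Acc 13: bank1 row3 -> HIT

Answer: 8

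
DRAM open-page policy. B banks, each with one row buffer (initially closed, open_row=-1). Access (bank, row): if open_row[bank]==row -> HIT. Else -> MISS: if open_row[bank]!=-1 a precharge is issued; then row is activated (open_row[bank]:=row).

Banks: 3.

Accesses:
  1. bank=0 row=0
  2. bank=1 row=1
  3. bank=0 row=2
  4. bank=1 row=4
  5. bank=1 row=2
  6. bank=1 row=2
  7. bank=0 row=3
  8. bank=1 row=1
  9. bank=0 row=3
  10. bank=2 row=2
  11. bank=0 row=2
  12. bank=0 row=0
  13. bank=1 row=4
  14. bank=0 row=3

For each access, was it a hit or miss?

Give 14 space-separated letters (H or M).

Acc 1: bank0 row0 -> MISS (open row0); precharges=0
Acc 2: bank1 row1 -> MISS (open row1); precharges=0
Acc 3: bank0 row2 -> MISS (open row2); precharges=1
Acc 4: bank1 row4 -> MISS (open row4); precharges=2
Acc 5: bank1 row2 -> MISS (open row2); precharges=3
Acc 6: bank1 row2 -> HIT
Acc 7: bank0 row3 -> MISS (open row3); precharges=4
Acc 8: bank1 row1 -> MISS (open row1); precharges=5
Acc 9: bank0 row3 -> HIT
Acc 10: bank2 row2 -> MISS (open row2); precharges=5
Acc 11: bank0 row2 -> MISS (open row2); precharges=6
Acc 12: bank0 row0 -> MISS (open row0); precharges=7
Acc 13: bank1 row4 -> MISS (open row4); precharges=8
Acc 14: bank0 row3 -> MISS (open row3); precharges=9

Answer: M M M M M H M M H M M M M M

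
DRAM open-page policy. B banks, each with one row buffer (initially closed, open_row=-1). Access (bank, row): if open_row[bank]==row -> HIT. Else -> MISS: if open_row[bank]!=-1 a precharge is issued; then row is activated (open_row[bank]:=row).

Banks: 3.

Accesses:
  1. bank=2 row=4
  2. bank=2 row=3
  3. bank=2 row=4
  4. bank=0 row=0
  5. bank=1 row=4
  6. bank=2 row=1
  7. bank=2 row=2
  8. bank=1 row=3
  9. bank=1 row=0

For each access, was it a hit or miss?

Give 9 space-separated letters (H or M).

Answer: M M M M M M M M M

Derivation:
Acc 1: bank2 row4 -> MISS (open row4); precharges=0
Acc 2: bank2 row3 -> MISS (open row3); precharges=1
Acc 3: bank2 row4 -> MISS (open row4); precharges=2
Acc 4: bank0 row0 -> MISS (open row0); precharges=2
Acc 5: bank1 row4 -> MISS (open row4); precharges=2
Acc 6: bank2 row1 -> MISS (open row1); precharges=3
Acc 7: bank2 row2 -> MISS (open row2); precharges=4
Acc 8: bank1 row3 -> MISS (open row3); precharges=5
Acc 9: bank1 row0 -> MISS (open row0); precharges=6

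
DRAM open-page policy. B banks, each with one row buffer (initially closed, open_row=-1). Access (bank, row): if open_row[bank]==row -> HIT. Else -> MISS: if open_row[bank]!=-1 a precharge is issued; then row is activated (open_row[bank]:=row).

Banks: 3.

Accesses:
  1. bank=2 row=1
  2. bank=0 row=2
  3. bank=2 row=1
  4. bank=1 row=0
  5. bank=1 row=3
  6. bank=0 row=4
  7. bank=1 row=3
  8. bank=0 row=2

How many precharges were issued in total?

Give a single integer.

Acc 1: bank2 row1 -> MISS (open row1); precharges=0
Acc 2: bank0 row2 -> MISS (open row2); precharges=0
Acc 3: bank2 row1 -> HIT
Acc 4: bank1 row0 -> MISS (open row0); precharges=0
Acc 5: bank1 row3 -> MISS (open row3); precharges=1
Acc 6: bank0 row4 -> MISS (open row4); precharges=2
Acc 7: bank1 row3 -> HIT
Acc 8: bank0 row2 -> MISS (open row2); precharges=3

Answer: 3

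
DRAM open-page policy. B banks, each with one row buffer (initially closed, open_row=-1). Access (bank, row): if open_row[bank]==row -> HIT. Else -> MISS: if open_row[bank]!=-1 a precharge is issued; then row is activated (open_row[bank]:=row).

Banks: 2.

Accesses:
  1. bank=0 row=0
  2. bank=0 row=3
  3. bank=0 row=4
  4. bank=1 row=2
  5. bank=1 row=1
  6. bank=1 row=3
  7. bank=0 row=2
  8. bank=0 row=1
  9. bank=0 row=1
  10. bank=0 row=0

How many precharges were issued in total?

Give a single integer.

Acc 1: bank0 row0 -> MISS (open row0); precharges=0
Acc 2: bank0 row3 -> MISS (open row3); precharges=1
Acc 3: bank0 row4 -> MISS (open row4); precharges=2
Acc 4: bank1 row2 -> MISS (open row2); precharges=2
Acc 5: bank1 row1 -> MISS (open row1); precharges=3
Acc 6: bank1 row3 -> MISS (open row3); precharges=4
Acc 7: bank0 row2 -> MISS (open row2); precharges=5
Acc 8: bank0 row1 -> MISS (open row1); precharges=6
Acc 9: bank0 row1 -> HIT
Acc 10: bank0 row0 -> MISS (open row0); precharges=7

Answer: 7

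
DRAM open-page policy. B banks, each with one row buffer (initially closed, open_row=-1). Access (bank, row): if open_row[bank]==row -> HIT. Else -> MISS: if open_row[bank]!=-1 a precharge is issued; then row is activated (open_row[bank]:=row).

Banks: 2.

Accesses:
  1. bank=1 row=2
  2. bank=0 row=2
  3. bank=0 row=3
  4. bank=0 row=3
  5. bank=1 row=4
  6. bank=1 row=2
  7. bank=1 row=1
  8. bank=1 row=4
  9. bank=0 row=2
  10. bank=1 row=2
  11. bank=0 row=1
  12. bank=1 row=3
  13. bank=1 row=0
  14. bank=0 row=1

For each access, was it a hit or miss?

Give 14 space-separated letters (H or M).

Answer: M M M H M M M M M M M M M H

Derivation:
Acc 1: bank1 row2 -> MISS (open row2); precharges=0
Acc 2: bank0 row2 -> MISS (open row2); precharges=0
Acc 3: bank0 row3 -> MISS (open row3); precharges=1
Acc 4: bank0 row3 -> HIT
Acc 5: bank1 row4 -> MISS (open row4); precharges=2
Acc 6: bank1 row2 -> MISS (open row2); precharges=3
Acc 7: bank1 row1 -> MISS (open row1); precharges=4
Acc 8: bank1 row4 -> MISS (open row4); precharges=5
Acc 9: bank0 row2 -> MISS (open row2); precharges=6
Acc 10: bank1 row2 -> MISS (open row2); precharges=7
Acc 11: bank0 row1 -> MISS (open row1); precharges=8
Acc 12: bank1 row3 -> MISS (open row3); precharges=9
Acc 13: bank1 row0 -> MISS (open row0); precharges=10
Acc 14: bank0 row1 -> HIT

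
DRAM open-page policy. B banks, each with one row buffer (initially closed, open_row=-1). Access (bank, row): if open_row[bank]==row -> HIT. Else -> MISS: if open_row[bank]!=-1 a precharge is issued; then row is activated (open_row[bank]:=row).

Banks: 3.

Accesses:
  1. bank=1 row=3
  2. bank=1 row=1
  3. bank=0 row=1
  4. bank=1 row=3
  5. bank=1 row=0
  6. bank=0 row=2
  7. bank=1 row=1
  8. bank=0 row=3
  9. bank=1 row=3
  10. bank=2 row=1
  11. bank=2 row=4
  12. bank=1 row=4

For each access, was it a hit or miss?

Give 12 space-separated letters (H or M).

Answer: M M M M M M M M M M M M

Derivation:
Acc 1: bank1 row3 -> MISS (open row3); precharges=0
Acc 2: bank1 row1 -> MISS (open row1); precharges=1
Acc 3: bank0 row1 -> MISS (open row1); precharges=1
Acc 4: bank1 row3 -> MISS (open row3); precharges=2
Acc 5: bank1 row0 -> MISS (open row0); precharges=3
Acc 6: bank0 row2 -> MISS (open row2); precharges=4
Acc 7: bank1 row1 -> MISS (open row1); precharges=5
Acc 8: bank0 row3 -> MISS (open row3); precharges=6
Acc 9: bank1 row3 -> MISS (open row3); precharges=7
Acc 10: bank2 row1 -> MISS (open row1); precharges=7
Acc 11: bank2 row4 -> MISS (open row4); precharges=8
Acc 12: bank1 row4 -> MISS (open row4); precharges=9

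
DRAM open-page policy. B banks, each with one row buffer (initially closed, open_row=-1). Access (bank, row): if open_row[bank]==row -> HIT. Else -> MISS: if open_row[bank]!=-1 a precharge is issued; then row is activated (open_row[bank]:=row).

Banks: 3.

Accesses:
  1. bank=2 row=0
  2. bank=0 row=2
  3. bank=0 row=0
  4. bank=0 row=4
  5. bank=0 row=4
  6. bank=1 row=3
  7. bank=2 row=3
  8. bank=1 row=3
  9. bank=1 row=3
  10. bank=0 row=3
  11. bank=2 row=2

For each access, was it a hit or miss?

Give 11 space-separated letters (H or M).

Answer: M M M M H M M H H M M

Derivation:
Acc 1: bank2 row0 -> MISS (open row0); precharges=0
Acc 2: bank0 row2 -> MISS (open row2); precharges=0
Acc 3: bank0 row0 -> MISS (open row0); precharges=1
Acc 4: bank0 row4 -> MISS (open row4); precharges=2
Acc 5: bank0 row4 -> HIT
Acc 6: bank1 row3 -> MISS (open row3); precharges=2
Acc 7: bank2 row3 -> MISS (open row3); precharges=3
Acc 8: bank1 row3 -> HIT
Acc 9: bank1 row3 -> HIT
Acc 10: bank0 row3 -> MISS (open row3); precharges=4
Acc 11: bank2 row2 -> MISS (open row2); precharges=5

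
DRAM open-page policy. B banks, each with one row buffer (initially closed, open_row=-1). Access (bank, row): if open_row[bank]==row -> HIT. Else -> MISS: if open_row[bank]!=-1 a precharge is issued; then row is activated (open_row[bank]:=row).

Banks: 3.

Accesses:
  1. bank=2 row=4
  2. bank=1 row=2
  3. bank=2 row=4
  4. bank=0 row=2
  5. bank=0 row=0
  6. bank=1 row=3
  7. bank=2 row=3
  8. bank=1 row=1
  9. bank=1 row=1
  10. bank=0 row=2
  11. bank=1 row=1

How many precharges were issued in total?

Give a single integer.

Answer: 5

Derivation:
Acc 1: bank2 row4 -> MISS (open row4); precharges=0
Acc 2: bank1 row2 -> MISS (open row2); precharges=0
Acc 3: bank2 row4 -> HIT
Acc 4: bank0 row2 -> MISS (open row2); precharges=0
Acc 5: bank0 row0 -> MISS (open row0); precharges=1
Acc 6: bank1 row3 -> MISS (open row3); precharges=2
Acc 7: bank2 row3 -> MISS (open row3); precharges=3
Acc 8: bank1 row1 -> MISS (open row1); precharges=4
Acc 9: bank1 row1 -> HIT
Acc 10: bank0 row2 -> MISS (open row2); precharges=5
Acc 11: bank1 row1 -> HIT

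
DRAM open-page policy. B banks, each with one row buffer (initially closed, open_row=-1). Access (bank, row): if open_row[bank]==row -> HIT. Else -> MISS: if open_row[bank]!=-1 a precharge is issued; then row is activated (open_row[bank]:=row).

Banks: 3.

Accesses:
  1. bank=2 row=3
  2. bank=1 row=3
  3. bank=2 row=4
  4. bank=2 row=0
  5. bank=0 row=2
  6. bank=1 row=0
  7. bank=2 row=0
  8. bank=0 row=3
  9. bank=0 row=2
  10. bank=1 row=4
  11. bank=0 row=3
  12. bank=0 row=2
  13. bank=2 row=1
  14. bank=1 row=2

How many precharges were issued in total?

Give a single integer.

Acc 1: bank2 row3 -> MISS (open row3); precharges=0
Acc 2: bank1 row3 -> MISS (open row3); precharges=0
Acc 3: bank2 row4 -> MISS (open row4); precharges=1
Acc 4: bank2 row0 -> MISS (open row0); precharges=2
Acc 5: bank0 row2 -> MISS (open row2); precharges=2
Acc 6: bank1 row0 -> MISS (open row0); precharges=3
Acc 7: bank2 row0 -> HIT
Acc 8: bank0 row3 -> MISS (open row3); precharges=4
Acc 9: bank0 row2 -> MISS (open row2); precharges=5
Acc 10: bank1 row4 -> MISS (open row4); precharges=6
Acc 11: bank0 row3 -> MISS (open row3); precharges=7
Acc 12: bank0 row2 -> MISS (open row2); precharges=8
Acc 13: bank2 row1 -> MISS (open row1); precharges=9
Acc 14: bank1 row2 -> MISS (open row2); precharges=10

Answer: 10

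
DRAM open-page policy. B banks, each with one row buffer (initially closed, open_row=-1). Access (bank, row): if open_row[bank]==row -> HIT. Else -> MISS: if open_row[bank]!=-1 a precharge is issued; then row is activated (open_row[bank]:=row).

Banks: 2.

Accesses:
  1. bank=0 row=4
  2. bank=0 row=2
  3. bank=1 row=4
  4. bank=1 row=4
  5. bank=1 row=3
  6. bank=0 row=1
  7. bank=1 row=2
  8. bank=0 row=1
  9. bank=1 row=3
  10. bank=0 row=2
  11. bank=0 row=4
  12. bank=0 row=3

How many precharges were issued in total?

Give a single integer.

Answer: 8

Derivation:
Acc 1: bank0 row4 -> MISS (open row4); precharges=0
Acc 2: bank0 row2 -> MISS (open row2); precharges=1
Acc 3: bank1 row4 -> MISS (open row4); precharges=1
Acc 4: bank1 row4 -> HIT
Acc 5: bank1 row3 -> MISS (open row3); precharges=2
Acc 6: bank0 row1 -> MISS (open row1); precharges=3
Acc 7: bank1 row2 -> MISS (open row2); precharges=4
Acc 8: bank0 row1 -> HIT
Acc 9: bank1 row3 -> MISS (open row3); precharges=5
Acc 10: bank0 row2 -> MISS (open row2); precharges=6
Acc 11: bank0 row4 -> MISS (open row4); precharges=7
Acc 12: bank0 row3 -> MISS (open row3); precharges=8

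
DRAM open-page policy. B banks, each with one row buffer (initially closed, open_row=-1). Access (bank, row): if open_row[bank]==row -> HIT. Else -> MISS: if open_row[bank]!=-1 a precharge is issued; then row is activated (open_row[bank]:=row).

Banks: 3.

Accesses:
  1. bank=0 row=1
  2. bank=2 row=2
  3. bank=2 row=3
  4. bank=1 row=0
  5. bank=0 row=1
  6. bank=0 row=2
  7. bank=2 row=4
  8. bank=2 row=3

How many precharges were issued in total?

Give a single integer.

Answer: 4

Derivation:
Acc 1: bank0 row1 -> MISS (open row1); precharges=0
Acc 2: bank2 row2 -> MISS (open row2); precharges=0
Acc 3: bank2 row3 -> MISS (open row3); precharges=1
Acc 4: bank1 row0 -> MISS (open row0); precharges=1
Acc 5: bank0 row1 -> HIT
Acc 6: bank0 row2 -> MISS (open row2); precharges=2
Acc 7: bank2 row4 -> MISS (open row4); precharges=3
Acc 8: bank2 row3 -> MISS (open row3); precharges=4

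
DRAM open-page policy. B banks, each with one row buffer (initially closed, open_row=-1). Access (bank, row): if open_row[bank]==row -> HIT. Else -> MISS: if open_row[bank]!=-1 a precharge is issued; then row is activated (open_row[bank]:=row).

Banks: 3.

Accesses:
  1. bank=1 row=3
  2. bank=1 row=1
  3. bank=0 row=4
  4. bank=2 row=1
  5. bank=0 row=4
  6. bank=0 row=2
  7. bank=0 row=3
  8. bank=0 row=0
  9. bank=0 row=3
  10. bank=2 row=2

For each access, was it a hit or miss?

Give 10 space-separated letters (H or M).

Answer: M M M M H M M M M M

Derivation:
Acc 1: bank1 row3 -> MISS (open row3); precharges=0
Acc 2: bank1 row1 -> MISS (open row1); precharges=1
Acc 3: bank0 row4 -> MISS (open row4); precharges=1
Acc 4: bank2 row1 -> MISS (open row1); precharges=1
Acc 5: bank0 row4 -> HIT
Acc 6: bank0 row2 -> MISS (open row2); precharges=2
Acc 7: bank0 row3 -> MISS (open row3); precharges=3
Acc 8: bank0 row0 -> MISS (open row0); precharges=4
Acc 9: bank0 row3 -> MISS (open row3); precharges=5
Acc 10: bank2 row2 -> MISS (open row2); precharges=6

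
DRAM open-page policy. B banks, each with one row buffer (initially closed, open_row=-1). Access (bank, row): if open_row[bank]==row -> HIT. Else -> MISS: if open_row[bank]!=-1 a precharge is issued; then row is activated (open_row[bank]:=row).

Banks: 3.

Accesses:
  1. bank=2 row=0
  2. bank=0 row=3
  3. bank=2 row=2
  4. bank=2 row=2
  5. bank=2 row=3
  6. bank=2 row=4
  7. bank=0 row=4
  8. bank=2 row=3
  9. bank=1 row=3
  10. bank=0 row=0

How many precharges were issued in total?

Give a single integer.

Acc 1: bank2 row0 -> MISS (open row0); precharges=0
Acc 2: bank0 row3 -> MISS (open row3); precharges=0
Acc 3: bank2 row2 -> MISS (open row2); precharges=1
Acc 4: bank2 row2 -> HIT
Acc 5: bank2 row3 -> MISS (open row3); precharges=2
Acc 6: bank2 row4 -> MISS (open row4); precharges=3
Acc 7: bank0 row4 -> MISS (open row4); precharges=4
Acc 8: bank2 row3 -> MISS (open row3); precharges=5
Acc 9: bank1 row3 -> MISS (open row3); precharges=5
Acc 10: bank0 row0 -> MISS (open row0); precharges=6

Answer: 6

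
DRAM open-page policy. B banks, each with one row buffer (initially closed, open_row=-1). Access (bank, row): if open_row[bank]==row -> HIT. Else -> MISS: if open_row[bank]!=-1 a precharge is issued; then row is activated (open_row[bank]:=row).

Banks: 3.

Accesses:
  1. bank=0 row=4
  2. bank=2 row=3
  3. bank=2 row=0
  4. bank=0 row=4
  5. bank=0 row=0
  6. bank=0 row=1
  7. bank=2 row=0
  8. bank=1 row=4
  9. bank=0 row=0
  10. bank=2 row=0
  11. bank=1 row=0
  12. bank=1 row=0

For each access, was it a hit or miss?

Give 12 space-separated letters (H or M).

Answer: M M M H M M H M M H M H

Derivation:
Acc 1: bank0 row4 -> MISS (open row4); precharges=0
Acc 2: bank2 row3 -> MISS (open row3); precharges=0
Acc 3: bank2 row0 -> MISS (open row0); precharges=1
Acc 4: bank0 row4 -> HIT
Acc 5: bank0 row0 -> MISS (open row0); precharges=2
Acc 6: bank0 row1 -> MISS (open row1); precharges=3
Acc 7: bank2 row0 -> HIT
Acc 8: bank1 row4 -> MISS (open row4); precharges=3
Acc 9: bank0 row0 -> MISS (open row0); precharges=4
Acc 10: bank2 row0 -> HIT
Acc 11: bank1 row0 -> MISS (open row0); precharges=5
Acc 12: bank1 row0 -> HIT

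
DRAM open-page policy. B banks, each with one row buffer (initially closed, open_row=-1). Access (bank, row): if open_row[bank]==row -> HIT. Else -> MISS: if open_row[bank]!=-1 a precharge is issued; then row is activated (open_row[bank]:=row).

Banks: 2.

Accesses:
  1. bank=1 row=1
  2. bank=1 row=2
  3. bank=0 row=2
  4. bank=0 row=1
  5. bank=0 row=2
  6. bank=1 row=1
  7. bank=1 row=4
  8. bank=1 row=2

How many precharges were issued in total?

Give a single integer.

Acc 1: bank1 row1 -> MISS (open row1); precharges=0
Acc 2: bank1 row2 -> MISS (open row2); precharges=1
Acc 3: bank0 row2 -> MISS (open row2); precharges=1
Acc 4: bank0 row1 -> MISS (open row1); precharges=2
Acc 5: bank0 row2 -> MISS (open row2); precharges=3
Acc 6: bank1 row1 -> MISS (open row1); precharges=4
Acc 7: bank1 row4 -> MISS (open row4); precharges=5
Acc 8: bank1 row2 -> MISS (open row2); precharges=6

Answer: 6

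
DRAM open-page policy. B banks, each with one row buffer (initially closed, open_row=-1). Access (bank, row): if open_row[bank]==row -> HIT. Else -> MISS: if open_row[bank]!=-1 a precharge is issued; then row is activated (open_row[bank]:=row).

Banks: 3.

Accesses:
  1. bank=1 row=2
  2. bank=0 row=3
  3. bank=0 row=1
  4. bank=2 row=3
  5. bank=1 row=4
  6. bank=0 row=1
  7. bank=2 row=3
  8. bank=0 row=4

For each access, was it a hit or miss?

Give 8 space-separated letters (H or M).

Answer: M M M M M H H M

Derivation:
Acc 1: bank1 row2 -> MISS (open row2); precharges=0
Acc 2: bank0 row3 -> MISS (open row3); precharges=0
Acc 3: bank0 row1 -> MISS (open row1); precharges=1
Acc 4: bank2 row3 -> MISS (open row3); precharges=1
Acc 5: bank1 row4 -> MISS (open row4); precharges=2
Acc 6: bank0 row1 -> HIT
Acc 7: bank2 row3 -> HIT
Acc 8: bank0 row4 -> MISS (open row4); precharges=3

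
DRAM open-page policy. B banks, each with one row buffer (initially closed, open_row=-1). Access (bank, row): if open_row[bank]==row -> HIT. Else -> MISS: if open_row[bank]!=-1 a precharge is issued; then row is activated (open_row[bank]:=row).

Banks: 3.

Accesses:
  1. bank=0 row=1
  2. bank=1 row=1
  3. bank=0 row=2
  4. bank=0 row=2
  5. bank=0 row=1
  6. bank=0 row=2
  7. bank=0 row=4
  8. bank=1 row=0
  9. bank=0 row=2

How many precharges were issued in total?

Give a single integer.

Answer: 6

Derivation:
Acc 1: bank0 row1 -> MISS (open row1); precharges=0
Acc 2: bank1 row1 -> MISS (open row1); precharges=0
Acc 3: bank0 row2 -> MISS (open row2); precharges=1
Acc 4: bank0 row2 -> HIT
Acc 5: bank0 row1 -> MISS (open row1); precharges=2
Acc 6: bank0 row2 -> MISS (open row2); precharges=3
Acc 7: bank0 row4 -> MISS (open row4); precharges=4
Acc 8: bank1 row0 -> MISS (open row0); precharges=5
Acc 9: bank0 row2 -> MISS (open row2); precharges=6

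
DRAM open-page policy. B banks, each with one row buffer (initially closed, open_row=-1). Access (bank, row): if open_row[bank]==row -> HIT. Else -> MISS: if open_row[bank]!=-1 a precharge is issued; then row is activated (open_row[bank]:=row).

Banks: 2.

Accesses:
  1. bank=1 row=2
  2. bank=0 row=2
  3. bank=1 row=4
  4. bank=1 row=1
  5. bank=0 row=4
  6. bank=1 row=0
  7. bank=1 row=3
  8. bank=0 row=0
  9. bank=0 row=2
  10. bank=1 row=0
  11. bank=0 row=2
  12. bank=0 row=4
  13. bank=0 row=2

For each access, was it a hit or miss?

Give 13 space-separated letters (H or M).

Acc 1: bank1 row2 -> MISS (open row2); precharges=0
Acc 2: bank0 row2 -> MISS (open row2); precharges=0
Acc 3: bank1 row4 -> MISS (open row4); precharges=1
Acc 4: bank1 row1 -> MISS (open row1); precharges=2
Acc 5: bank0 row4 -> MISS (open row4); precharges=3
Acc 6: bank1 row0 -> MISS (open row0); precharges=4
Acc 7: bank1 row3 -> MISS (open row3); precharges=5
Acc 8: bank0 row0 -> MISS (open row0); precharges=6
Acc 9: bank0 row2 -> MISS (open row2); precharges=7
Acc 10: bank1 row0 -> MISS (open row0); precharges=8
Acc 11: bank0 row2 -> HIT
Acc 12: bank0 row4 -> MISS (open row4); precharges=9
Acc 13: bank0 row2 -> MISS (open row2); precharges=10

Answer: M M M M M M M M M M H M M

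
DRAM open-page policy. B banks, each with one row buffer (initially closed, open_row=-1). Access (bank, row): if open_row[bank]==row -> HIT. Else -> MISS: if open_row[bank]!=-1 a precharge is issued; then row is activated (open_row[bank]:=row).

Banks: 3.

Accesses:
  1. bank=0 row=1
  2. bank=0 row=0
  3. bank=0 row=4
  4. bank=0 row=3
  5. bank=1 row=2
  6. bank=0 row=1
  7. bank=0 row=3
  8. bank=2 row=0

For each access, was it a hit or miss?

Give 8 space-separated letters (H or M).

Acc 1: bank0 row1 -> MISS (open row1); precharges=0
Acc 2: bank0 row0 -> MISS (open row0); precharges=1
Acc 3: bank0 row4 -> MISS (open row4); precharges=2
Acc 4: bank0 row3 -> MISS (open row3); precharges=3
Acc 5: bank1 row2 -> MISS (open row2); precharges=3
Acc 6: bank0 row1 -> MISS (open row1); precharges=4
Acc 7: bank0 row3 -> MISS (open row3); precharges=5
Acc 8: bank2 row0 -> MISS (open row0); precharges=5

Answer: M M M M M M M M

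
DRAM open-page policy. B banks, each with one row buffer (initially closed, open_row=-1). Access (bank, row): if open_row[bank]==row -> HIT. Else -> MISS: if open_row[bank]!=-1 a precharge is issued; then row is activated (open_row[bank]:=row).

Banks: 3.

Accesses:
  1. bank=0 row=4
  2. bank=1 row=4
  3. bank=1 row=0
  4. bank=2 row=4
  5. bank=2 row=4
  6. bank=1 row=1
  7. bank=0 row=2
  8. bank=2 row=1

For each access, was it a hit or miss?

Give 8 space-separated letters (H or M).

Acc 1: bank0 row4 -> MISS (open row4); precharges=0
Acc 2: bank1 row4 -> MISS (open row4); precharges=0
Acc 3: bank1 row0 -> MISS (open row0); precharges=1
Acc 4: bank2 row4 -> MISS (open row4); precharges=1
Acc 5: bank2 row4 -> HIT
Acc 6: bank1 row1 -> MISS (open row1); precharges=2
Acc 7: bank0 row2 -> MISS (open row2); precharges=3
Acc 8: bank2 row1 -> MISS (open row1); precharges=4

Answer: M M M M H M M M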